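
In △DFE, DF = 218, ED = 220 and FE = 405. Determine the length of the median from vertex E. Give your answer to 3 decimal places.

307.134

Median from E: ½√(2·FE² + 2·ED² − DF²) ≈ 307.13.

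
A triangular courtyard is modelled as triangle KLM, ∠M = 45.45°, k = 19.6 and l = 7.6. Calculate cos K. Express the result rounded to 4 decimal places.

cos K ≈ -0.4030

By the law of cosines, m² = k² + l² − 2·k·l·cos M = 232.92, so m ≈ 15.262.
Law of cosines again: cos K = (l² + m² − k²)/(2·l·m) ≈ -0.40297, so ∠K ≈ 113.76°.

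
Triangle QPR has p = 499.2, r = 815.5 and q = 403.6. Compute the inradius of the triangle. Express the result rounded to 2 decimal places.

91.27

Semiperimeter s = (403.6 + 499.2 + 815.5)/2 = 859.15.
Heron's formula: area = √(859.15·455.55·359.95·43.65) ≈ 78418.
Inradius = area/s = 78418/859.15 ≈ 91.274.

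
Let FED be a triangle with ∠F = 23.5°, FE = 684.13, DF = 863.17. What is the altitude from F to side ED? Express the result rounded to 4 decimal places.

h_F ≈ 653.0478

By the law of cosines, ED² = DF² + FE² − 2·DF·FE·cos F = 1.3001e+05, so ED ≈ 360.57.
Area = ½·DF·FE·sin F ≈ 1.1773e+05.
The altitude from F has length 2·area/ED ≈ 653.05.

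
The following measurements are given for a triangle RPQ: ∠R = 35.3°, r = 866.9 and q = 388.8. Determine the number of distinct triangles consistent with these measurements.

1

q·sin R = 388.8·sin(35.3°) ≈ 224.7.
Since r ≥ q, exactly one triangle exists.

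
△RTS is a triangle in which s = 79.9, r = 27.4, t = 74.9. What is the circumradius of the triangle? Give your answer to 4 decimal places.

39.9506

By the law of cosines, cos R = (t² + s² − r²) / (2·t·s) ≈ 0.93936, so ∠R ≈ 20.06°.
Circumradius = r/(2 sin R) ≈ 39.951.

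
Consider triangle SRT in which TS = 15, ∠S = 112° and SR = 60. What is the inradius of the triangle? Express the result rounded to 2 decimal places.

By the law of cosines, RT² = TS² + SR² − 2·TS·SR·cos S = 4499.3, so RT ≈ 67.077.
Area = ½·TS·SR·sin S ≈ 417.23.
Semiperimeter s = (67.077+15+60)/2 = 71.038.
Inradius = area/s = 417.23/71.038 ≈ 5.8733.

r ≈ 5.87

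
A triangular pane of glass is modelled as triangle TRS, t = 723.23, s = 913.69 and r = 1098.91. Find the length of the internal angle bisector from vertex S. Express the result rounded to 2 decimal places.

By the law of cosines, cos S = (t² + r² − s²) / (2·t·r) ≈ 0.56359, so ∠S ≈ 55.70°.
The bisector from S has length 2·t·r·cos(∠S/2)/(t+r) ≈ 771.32.

t_S ≈ 771.32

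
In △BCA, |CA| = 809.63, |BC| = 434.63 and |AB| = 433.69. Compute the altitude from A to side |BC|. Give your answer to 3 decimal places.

Semiperimeter s = (809.63 + 433.69 + 434.63)/2 = 838.97.
Heron's formula: area = √(838.97·29.345·405.28·404.34) ≈ 63518.
The altitude from A has length 2·area/|BC| ≈ 292.29.

292.286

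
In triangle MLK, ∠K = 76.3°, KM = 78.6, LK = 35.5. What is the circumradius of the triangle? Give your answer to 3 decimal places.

40.249

By the law of cosines, ML² = LK² + KM² − 2·LK·KM·cos K = 6116.5, so ML ≈ 78.208.
Area = ½·LK·KM·sin K ≈ 1355.5.
Circumradius = ML/(2 sin K) ≈ 40.249.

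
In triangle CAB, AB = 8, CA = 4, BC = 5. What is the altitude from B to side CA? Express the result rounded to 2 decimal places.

h_B ≈ 4.09

Semiperimeter s = (8 + 5 + 4)/2 = 8.5.
Heron's formula: area = √(8.5·0.5·3.5·4.5) ≈ 8.1815.
The altitude from B has length 2·area/CA ≈ 4.0908.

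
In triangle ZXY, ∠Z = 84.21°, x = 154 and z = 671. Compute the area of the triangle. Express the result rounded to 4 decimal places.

51235.6045

Law of sines: sin X = x·sin Z/z ≈ 0.22834.
Since z ≥ x, only the acute value applies: ∠X ≈ 13.20°.
Then ∠Y = 180° − ∠Z − ∠X ≈ 82.59°.
Law of sines gives y = z·sin Y/sin Z ≈ 668.81.
Area = ½·z·x·sin Y ≈ 51236.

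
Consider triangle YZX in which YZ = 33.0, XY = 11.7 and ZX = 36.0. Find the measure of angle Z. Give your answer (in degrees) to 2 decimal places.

By the law of cosines, cos Z = (YZ² + ZX² − XY²) / (2·YZ·ZX) ≈ 0.94617, so ∠Z ≈ 18.88°.

∠Z ≈ 18.88°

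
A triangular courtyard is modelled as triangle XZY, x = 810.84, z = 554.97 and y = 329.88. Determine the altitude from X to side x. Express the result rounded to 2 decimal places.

170.17

Semiperimeter s = (810.84 + 554.97 + 329.88)/2 = 847.85.
Heron's formula: area = √(847.85·37.005·292.88·517.97) ≈ 68989.
The altitude from X has length 2·area/x ≈ 170.17.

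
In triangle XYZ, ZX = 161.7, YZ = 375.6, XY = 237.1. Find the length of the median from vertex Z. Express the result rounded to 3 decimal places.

Median from Z: ½√(2·YZ² + 2·ZX² − XY²) ≈ 263.74.

m_Z ≈ 263.737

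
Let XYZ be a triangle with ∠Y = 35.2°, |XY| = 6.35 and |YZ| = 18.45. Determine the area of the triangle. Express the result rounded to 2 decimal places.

area ≈ 33.77

Area = ½·|XY|·|YZ|·sin Y ≈ 33.767.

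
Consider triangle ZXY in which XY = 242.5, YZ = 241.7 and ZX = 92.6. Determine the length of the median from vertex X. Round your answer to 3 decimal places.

Median from X: ½√(2·ZX² + 2·XY² − YZ²) ≈ 138.15.

m_X ≈ 138.151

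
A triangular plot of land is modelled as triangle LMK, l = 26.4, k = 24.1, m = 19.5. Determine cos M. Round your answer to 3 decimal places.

cos M ≈ 0.705

By the law of cosines, cos M = (k² + l² − m²) / (2·k·l) ≈ 0.70533, so ∠M ≈ 45.14°.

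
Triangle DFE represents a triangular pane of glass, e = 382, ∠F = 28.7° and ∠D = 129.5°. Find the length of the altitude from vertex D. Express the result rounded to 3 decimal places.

183.445

The third angle is ∠E = 180° − ∠D − ∠F = 21.80°.
Law of sines: d = e·sin D/sin E ≈ 793.72.
Law of sines: f = e·sin F/sin E ≈ 493.97.
Area = ½·e·d·sin F ≈ 72802.
The altitude from D has length 2·area/d ≈ 183.45.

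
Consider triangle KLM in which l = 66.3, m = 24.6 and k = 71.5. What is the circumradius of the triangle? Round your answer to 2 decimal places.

R ≈ 35.77

By the law of cosines, cos K = (l² + m² − k²) / (2·l·m) ≈ -0.03415, so ∠K ≈ 91.96°.
Circumradius = k/(2 sin K) ≈ 35.771.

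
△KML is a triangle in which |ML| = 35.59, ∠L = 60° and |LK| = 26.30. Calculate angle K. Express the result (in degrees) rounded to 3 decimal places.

By the law of cosines, |KM|² = |ML|² + |LK|² − 2·|ML|·|LK|·cos L = 1022.3, so |KM| ≈ 31.974.
Law of cosines again: cos K = (|LK|² + |KM|² − |ML|²)/(2·|LK|·|KM|) ≈ 0.26600, so ∠K ≈ 74.57°.

74.574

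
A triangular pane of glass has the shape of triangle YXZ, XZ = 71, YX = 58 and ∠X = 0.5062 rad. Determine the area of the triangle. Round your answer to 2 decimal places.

Area = ½·YX·XZ·sin X ≈ 998.32.

area ≈ 998.32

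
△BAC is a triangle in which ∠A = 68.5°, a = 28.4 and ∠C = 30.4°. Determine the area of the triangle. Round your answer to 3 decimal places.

The third angle is ∠B = 180° − ∠A − ∠C = 81.10°.
Law of sines: b = a·sin B/sin A ≈ 30.156.
Law of sines: c = a·sin C/sin A ≈ 15.446.
Area = ½·a·b·sin C ≈ 216.69.

area ≈ 216.694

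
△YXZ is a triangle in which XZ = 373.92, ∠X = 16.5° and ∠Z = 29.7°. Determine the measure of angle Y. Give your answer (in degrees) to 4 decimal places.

∠Y ≈ 133.8000°

The third angle is ∠Y = 180° − ∠X − ∠Z = 133.80°.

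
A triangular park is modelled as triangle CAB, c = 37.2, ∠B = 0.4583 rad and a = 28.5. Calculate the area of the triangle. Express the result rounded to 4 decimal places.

234.5291

Area = ½·c·a·sin B ≈ 234.53.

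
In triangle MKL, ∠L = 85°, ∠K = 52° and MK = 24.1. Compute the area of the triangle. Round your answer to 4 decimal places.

The third angle is ∠M = 180° − ∠K − ∠L = 43.00°.
Law of sines: KL = MK·sin M/sin L ≈ 16.499.
Law of sines: LM = MK·sin K/sin L ≈ 19.064.
Area = ½·MK·KL·sin K ≈ 156.67.

area ≈ 156.6662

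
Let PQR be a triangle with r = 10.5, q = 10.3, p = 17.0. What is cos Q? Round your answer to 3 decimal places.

By the law of cosines, cos Q = (r² + p² − q²) / (2·r·p) ≈ 0.82118, so ∠Q ≈ 34.80°.

cos Q ≈ 0.821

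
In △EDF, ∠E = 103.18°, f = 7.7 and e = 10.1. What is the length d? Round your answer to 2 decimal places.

5.01

Law of sines: sin F = f·sin E/e ≈ 0.74229.
Since e ≥ f, only the acute value applies: ∠F ≈ 47.93°.
Then ∠D = 180° − ∠E − ∠F ≈ 28.89°.
Law of sines gives d = e·sin D/sin E ≈ 5.0121.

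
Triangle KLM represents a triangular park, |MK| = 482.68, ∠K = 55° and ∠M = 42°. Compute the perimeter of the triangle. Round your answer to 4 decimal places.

perimeter ≈ 1206.4391

The third angle is ∠L = 180° − ∠M − ∠K = 83.00°.
Law of sines: |LM| = |MK|·sin K/sin L ≈ 398.36.
Law of sines: |KL| = |MK|·sin M/sin L ≈ 325.4.
Semiperimeter s = (398.36+482.68+325.4)/2 = 603.22.
Perimeter = 398.36 + 482.68 + 325.4 = 1206.4.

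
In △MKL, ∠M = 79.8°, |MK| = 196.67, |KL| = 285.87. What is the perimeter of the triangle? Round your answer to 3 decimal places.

727.737

Law of sines: sin L = |MK|·sin M/|KL| ≈ 0.67710.
Since |KL| ≥ |MK|, only the acute value applies: ∠L ≈ 42.62°.
Then ∠K = 180° − ∠M − ∠L ≈ 57.58°.
Law of sines gives |LM| = |KL|·sin K/sin M ≈ 245.2.
Semiperimeter s = (285.87+245.2+196.67)/2 = 363.87.
Perimeter = 285.87 + 245.2 + 196.67 = 727.74.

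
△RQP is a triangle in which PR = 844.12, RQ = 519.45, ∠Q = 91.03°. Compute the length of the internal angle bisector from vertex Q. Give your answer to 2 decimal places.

Law of sines: sin P = RQ·sin Q/PR ≈ 0.61528.
Since PR ≥ RQ, only the acute value applies: ∠P ≈ 37.97°.
Then ∠R = 180° − ∠Q − ∠P ≈ 51.00°.
Law of sines gives QP = PR·sin R/sin Q ≈ 656.09.
The bisector from Q has length 2·RQ·QP·cos(∠Q/2)/(RQ+QP) ≈ 406.3.

406.30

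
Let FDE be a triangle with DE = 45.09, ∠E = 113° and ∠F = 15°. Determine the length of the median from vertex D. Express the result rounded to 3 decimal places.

The third angle is ∠D = 180° − ∠E − ∠F = 52.00°.
Law of sines: EF = DE·sin D/sin F ≈ 137.28.
Law of sines: FD = DE·sin E/sin F ≈ 160.37.
Median from D: ½√(2·FD² + 2·DE² − EF²) ≈ 95.726.

95.726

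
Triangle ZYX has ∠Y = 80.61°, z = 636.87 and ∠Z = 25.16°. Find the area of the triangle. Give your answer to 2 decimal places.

area ≈ 452909.17

The third angle is ∠X = 180° − ∠Z − ∠Y = 74.23°.
Law of sines: y = z·sin Y/sin Z ≈ 1477.9.
Law of sines: x = z·sin X/sin Z ≈ 1441.6.
Area = ½·z·y·sin X ≈ 4.5291e+05.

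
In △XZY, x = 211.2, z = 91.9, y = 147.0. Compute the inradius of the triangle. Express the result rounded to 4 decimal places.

Semiperimeter s = (211.2 + 91.9 + 147)/2 = 225.05.
Heron's formula: area = √(225.05·13.85·133.15·78.05) ≈ 5691.4.
Inradius = area/s = 5691.4/225.05 ≈ 25.29.

r ≈ 25.2896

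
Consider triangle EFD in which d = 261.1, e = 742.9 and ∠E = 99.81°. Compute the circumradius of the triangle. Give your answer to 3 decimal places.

Law of sines: sin D = d·sin E/e ≈ 0.34632.
Since e ≥ d, only the acute value applies: ∠D ≈ 20.26°.
Then ∠F = 180° − ∠E − ∠D ≈ 59.93°.
Law of sines gives f = e·sin F/sin E ≈ 652.44.
Circumradius = e/(2 sin E) ≈ 376.96.

376.962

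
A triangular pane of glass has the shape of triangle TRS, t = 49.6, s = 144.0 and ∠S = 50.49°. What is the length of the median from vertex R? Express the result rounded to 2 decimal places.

Law of sines: sin T = t·sin S/s ≈ 0.26574.
Since s ≥ t, only the acute value applies: ∠T ≈ 15.41°.
Then ∠R = 180° − ∠S − ∠T ≈ 114.10°.
Law of sines gives r = s·sin R/sin S ≈ 170.38.
Median from R: ½√(2·s² + 2·t² − r²) ≈ 65.885.

65.89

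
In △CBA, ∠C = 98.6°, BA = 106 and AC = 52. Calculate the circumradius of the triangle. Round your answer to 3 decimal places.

R ≈ 53.603

Law of sines: sin B = AC·sin C/BA ≈ 0.48505.
Since BA ≥ AC, only the acute value applies: ∠B ≈ 29.02°.
Then ∠A = 180° − ∠C − ∠B ≈ 52.38°.
Law of sines gives CB = BA·sin A/sin C ≈ 84.92.
Circumradius = BA/(2 sin C) ≈ 53.603.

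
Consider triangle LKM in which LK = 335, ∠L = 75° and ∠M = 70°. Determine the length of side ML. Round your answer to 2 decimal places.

204.48

The third angle is ∠K = 180° − ∠M − ∠L = 35.00°.
Law of sines: ML = LK·sin K/sin M ≈ 204.48.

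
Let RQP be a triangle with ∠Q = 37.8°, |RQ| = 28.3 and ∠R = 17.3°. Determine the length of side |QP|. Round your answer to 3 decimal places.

10.261

The third angle is ∠P = 180° − ∠R − ∠Q = 124.90°.
Law of sines: |QP| = |RQ|·sin R/sin P ≈ 10.261.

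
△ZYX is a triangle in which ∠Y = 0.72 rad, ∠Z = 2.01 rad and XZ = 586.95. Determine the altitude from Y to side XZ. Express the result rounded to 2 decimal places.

The third angle is ∠X = π − ∠Z − ∠Y = 0.412 rad.
Law of sines: YX = XZ·sin Z/sin Y ≈ 805.66.
Law of sines: ZY = XZ·sin X/sin Y ≈ 356.12.
Area = ½·XZ·YX·sin X ≈ 94593.
The altitude from Y has length 2·area/XZ ≈ 322.32.

322.32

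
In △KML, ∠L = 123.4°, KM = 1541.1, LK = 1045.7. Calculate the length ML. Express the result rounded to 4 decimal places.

694.3463

Law of sines: sin M = LK·sin L/KM ≈ 0.56648.
Since KM ≥ LK, only the acute value applies: ∠M ≈ 34.51°.
Then ∠K = 180° − ∠L − ∠M ≈ 22.09°.
Law of sines gives ML = KM·sin K/sin L ≈ 694.35.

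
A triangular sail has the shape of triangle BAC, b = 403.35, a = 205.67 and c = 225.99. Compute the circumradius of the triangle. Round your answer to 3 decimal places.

302.689

By the law of cosines, cos B = (a² + c² − b²) / (2·a·c) ≈ -0.74570, so ∠B ≈ 138.22°.
Circumradius = b/(2 sin B) ≈ 302.69.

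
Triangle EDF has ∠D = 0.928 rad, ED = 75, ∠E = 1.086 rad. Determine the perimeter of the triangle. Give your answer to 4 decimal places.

The third angle is ∠F = π − ∠E − ∠D = 1.128 rad.
Law of sines: DF = ED·sin E/sin F ≈ 73.455.
Law of sines: FE = ED·sin D/sin F ≈ 66.452.
Semiperimeter s = (73.455+66.452+75)/2 = 107.45.
Perimeter = 73.455 + 66.452 + 75 = 214.91.

perimeter ≈ 214.9069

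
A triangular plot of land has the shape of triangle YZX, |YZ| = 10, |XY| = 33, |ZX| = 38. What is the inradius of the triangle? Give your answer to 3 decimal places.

Semiperimeter s = (38 + 33 + 10)/2 = 40.5.
Heron's formula: area = √(40.5·2.5·7.5·30.5) ≈ 152.19.
Inradius = area/s = 152.19/40.5 ≈ 3.7577.

r ≈ 3.758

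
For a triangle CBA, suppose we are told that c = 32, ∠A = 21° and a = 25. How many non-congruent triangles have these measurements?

2

c·sin A = 32·sin(21°) ≈ 11.47.
Since c sin A < a < c (11.47 < 25 < 32), two triangles exist.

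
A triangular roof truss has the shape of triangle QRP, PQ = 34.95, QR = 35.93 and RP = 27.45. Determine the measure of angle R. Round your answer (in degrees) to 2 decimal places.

65.34

By the law of cosines, cos R = (QR² + RP² − PQ²) / (2·QR·RP) ≈ 0.41721, so ∠R ≈ 65.34°.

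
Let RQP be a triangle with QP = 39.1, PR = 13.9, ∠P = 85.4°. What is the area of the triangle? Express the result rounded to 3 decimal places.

270.870

Area = ½·QP·PR·sin P ≈ 270.87.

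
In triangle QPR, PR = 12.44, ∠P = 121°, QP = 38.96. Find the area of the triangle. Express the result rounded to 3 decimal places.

207.718

Area = ½·QP·PR·sin P ≈ 207.72.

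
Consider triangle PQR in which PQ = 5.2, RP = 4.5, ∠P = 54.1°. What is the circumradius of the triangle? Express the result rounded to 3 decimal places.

2.750

By the law of cosines, QR² = RP² + PQ² − 2·RP·PQ·cos P = 19.848, so QR ≈ 4.4551.
Area = ½·RP·PQ·sin P ≈ 9.4775.
Circumradius = QR/(2 sin P) ≈ 2.7499.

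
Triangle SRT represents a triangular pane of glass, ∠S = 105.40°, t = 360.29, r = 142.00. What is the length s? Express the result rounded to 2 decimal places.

By the law of cosines, s² = r² + t² − 2·r·t·cos S = 1.7715e+05, so s ≈ 420.89.

420.89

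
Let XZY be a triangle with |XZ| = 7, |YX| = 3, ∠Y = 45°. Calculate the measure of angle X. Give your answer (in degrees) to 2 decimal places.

Law of sines: sin Z = |YX|·sin Y/|XZ| ≈ 0.30305.
Since |XZ| ≥ |YX|, only the acute value applies: ∠Z ≈ 17.64°.
Then ∠X = 180° − ∠Y − ∠Z ≈ 117.36°.

117.36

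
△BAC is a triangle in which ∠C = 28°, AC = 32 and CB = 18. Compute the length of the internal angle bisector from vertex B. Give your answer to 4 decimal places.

By the law of cosines, BA² = AC² + CB² − 2·AC·CB·cos C = 330.84, so BA ≈ 18.189.
Law of cosines again: cos B = (CB² + BA² − AC²)/(2·CB·BA) ≈ -0.56376, so ∠B ≈ 124.32°.
The bisector from B has length 2·CB·BA·cos(∠B/2)/(CB+BA) ≈ 8.4505.

t_B ≈ 8.4505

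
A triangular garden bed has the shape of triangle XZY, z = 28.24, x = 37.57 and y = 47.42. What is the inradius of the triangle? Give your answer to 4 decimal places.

Semiperimeter s = (37.57 + 28.24 + 47.42)/2 = 56.615.
Heron's formula: area = √(56.615·19.045·28.375·9.195) ≈ 530.4.
Inradius = area/s = 530.4/56.615 ≈ 9.3685.

9.3685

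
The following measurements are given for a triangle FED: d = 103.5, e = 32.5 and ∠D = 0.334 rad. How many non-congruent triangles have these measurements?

1

e·sin D = 32.5·sin(0.334 rad) ≈ 10.65.
Since d ≥ e, exactly one triangle exists.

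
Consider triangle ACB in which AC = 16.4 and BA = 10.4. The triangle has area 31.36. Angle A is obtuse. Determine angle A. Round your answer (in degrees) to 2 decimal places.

∠A ≈ 158.42°

From area = ½·BA·AC·sin A, we get sin A = 2·area/(BA·AC) ≈ 0.36773.
Taking the obtuse solution, ∠A ≈ 158.42°.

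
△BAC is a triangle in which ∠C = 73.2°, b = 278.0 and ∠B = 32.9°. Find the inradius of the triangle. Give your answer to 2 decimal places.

The third angle is ∠A = 180° − ∠C − ∠B = 73.90°.
Law of sines: a = b·sin A/sin B ≈ 491.73.
Law of sines: c = b·sin C/sin B ≈ 489.96.
Area = ½·b·a·sin C ≈ 65434.
Semiperimeter s = (278+491.73+489.96)/2 = 629.85.
Inradius = area/s = 65434/629.85 ≈ 103.89.

r ≈ 103.89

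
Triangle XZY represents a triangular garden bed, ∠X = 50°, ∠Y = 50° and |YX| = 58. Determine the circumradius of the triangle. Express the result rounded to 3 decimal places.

29.447

The third angle is ∠Z = 180° − ∠Y − ∠X = 80.00°.
Law of sines: |ZY| = |YX|·sin X/sin Z ≈ 45.116.
Law of sines: |XZ| = |YX|·sin Y/sin Z ≈ 45.116.
Circumradius = |YX|/(2 sin Z) ≈ 29.447.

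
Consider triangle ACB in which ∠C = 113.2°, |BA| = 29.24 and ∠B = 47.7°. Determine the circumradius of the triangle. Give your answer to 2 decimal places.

15.91

The third angle is ∠A = 180° − ∠C − ∠B = 19.10°.
Law of sines: |CB| = |BA|·sin A/sin C ≈ 10.41.
Law of sines: |AC| = |BA|·sin B/sin C ≈ 23.53.
Circumradius = |BA|/(2 sin C) ≈ 15.906.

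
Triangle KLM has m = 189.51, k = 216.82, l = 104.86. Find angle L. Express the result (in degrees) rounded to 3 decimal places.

∠L ≈ 28.922°

By the law of cosines, cos L = (m² + k² − l²) / (2·m·k) ≈ 0.87528, so ∠L ≈ 28.92°.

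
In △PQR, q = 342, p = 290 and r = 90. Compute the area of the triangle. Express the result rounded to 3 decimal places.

Semiperimeter s = (290 + 342 + 90)/2 = 361.
Heron's formula: area = √(361·71·19·271) ≈ 11488.

11487.995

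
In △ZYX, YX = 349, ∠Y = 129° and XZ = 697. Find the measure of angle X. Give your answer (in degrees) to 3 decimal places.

∠X ≈ 28.100°

Law of sines: sin Z = YX·sin Y/XZ ≈ 0.38913.
Since XZ ≥ YX, only the acute value applies: ∠Z ≈ 22.90°.
Then ∠X = 180° − ∠Y − ∠Z ≈ 28.10°.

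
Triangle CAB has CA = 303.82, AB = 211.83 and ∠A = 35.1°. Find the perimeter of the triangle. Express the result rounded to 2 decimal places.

By the law of cosines, BC² = CA² + AB² − 2·CA·AB·cos A = 31869, so BC ≈ 178.52.
Semiperimeter s = (211.83+178.52+303.82)/2 = 347.08.
Perimeter = 211.83 + 178.52 + 303.82 = 694.17.

perimeter ≈ 694.17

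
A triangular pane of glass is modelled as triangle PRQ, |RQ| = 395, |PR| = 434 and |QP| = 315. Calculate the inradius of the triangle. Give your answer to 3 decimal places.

104.760

Semiperimeter s = (395 + 315 + 434)/2 = 572.
Heron's formula: area = √(572·177·257·138) ≈ 59923.
Inradius = area/s = 59923/572 ≈ 104.76.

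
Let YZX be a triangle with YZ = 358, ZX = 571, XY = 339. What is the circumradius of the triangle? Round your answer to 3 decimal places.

By the law of cosines, cos Y = (XY² + YZ² − ZX²) / (2·XY·YZ) ≈ -0.34177, so ∠Y ≈ 109.98°.
Circumradius = ZX/(2 sin Y) ≈ 303.79.

303.793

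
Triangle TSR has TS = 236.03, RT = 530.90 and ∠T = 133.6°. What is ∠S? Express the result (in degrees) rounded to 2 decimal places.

∠S ≈ 32.56°

By the law of cosines, SR² = RT² + TS² − 2·RT·TS·cos T = 5.104e+05, so SR ≈ 714.42.
Law of cosines again: cos S = (TS² + SR² − RT²)/(2·TS·SR) ≈ 0.84285, so ∠S ≈ 32.56°.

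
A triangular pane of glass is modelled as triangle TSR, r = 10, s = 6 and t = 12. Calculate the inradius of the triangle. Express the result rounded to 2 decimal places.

Semiperimeter p = (12 + 6 + 10)/2 = 14.
Heron's formula: area = √(14·2·8·4) ≈ 29.933.
Inradius = area/p = 29.933/14 ≈ 2.1381.

2.14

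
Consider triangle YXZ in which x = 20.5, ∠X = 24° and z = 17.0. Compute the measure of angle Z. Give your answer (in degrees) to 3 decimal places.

∠Z ≈ 19.712°

Law of sines: sin Z = z·sin X/x ≈ 0.33729.
Since x ≥ z, only the acute value applies: ∠Z ≈ 19.71°.
Then ∠Y = 180° − ∠X − ∠Z ≈ 136.29°.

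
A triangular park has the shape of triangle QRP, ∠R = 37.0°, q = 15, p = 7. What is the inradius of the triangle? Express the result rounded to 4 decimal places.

1.9558

By the law of cosines, r² = p² + q² − 2·p·q·cos R = 106.29, so r ≈ 10.31.
Area = ½·p·q·sin R ≈ 31.595.
Semiperimeter s = (15+10.31+7)/2 = 16.155.
Inradius = area/s = 31.595/16.155 ≈ 1.9558.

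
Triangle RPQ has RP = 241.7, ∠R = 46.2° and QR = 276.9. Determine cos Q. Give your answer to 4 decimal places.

0.5320

By the law of cosines, PQ² = QR² + RP² − 2·QR·RP·cos R = 42447, so PQ ≈ 206.03.
Law of cosines again: cos Q = (PQ² + QR² − RP²)/(2·PQ·QR) ≈ 0.53202, so ∠Q ≈ 57.86°.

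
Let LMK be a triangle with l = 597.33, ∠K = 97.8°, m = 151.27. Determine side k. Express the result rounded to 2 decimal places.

By the law of cosines, k² = l² + m² − 2·l·m·cos K = 4.0421e+05, so k ≈ 635.78.

635.78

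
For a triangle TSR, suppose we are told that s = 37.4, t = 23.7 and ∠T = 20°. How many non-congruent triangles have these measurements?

s·sin T = 37.4·sin(20°) ≈ 12.79.
Since s sin T < t < s (12.79 < 23.7 < 37.4), two triangles exist.

2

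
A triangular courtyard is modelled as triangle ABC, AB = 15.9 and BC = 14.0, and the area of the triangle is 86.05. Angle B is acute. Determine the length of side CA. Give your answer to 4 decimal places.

12.9014

From area = ½·AB·BC·sin B, we get sin B = 2·area/(AB·BC) ≈ 0.77314.
Taking the acute solution, ∠B ≈ 50.64°.
Law of cosines then gives CA ≈ 12.901.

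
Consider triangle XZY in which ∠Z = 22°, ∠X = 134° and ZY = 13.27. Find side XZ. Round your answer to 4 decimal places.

7.5033

The third angle is ∠Y = 180° − ∠X − ∠Z = 24.00°.
Law of sines: XZ = ZY·sin Y/sin X ≈ 7.5033.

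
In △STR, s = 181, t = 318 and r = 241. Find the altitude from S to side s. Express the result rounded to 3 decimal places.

h_S ≈ 239.320

Semiperimeter p = (181 + 318 + 241)/2 = 370.
Heron's formula: area = √(370·189·52·129) ≈ 21658.
The altitude from S has length 2·area/s ≈ 239.32.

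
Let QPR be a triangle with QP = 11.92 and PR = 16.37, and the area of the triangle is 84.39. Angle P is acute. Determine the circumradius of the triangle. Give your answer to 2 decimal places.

8.46

From area = ½·QP·PR·sin P, we get sin P = 2·area/(QP·PR) ≈ 0.86496.
Taking the acute solution, ∠P ≈ 59.88°.
Law of cosines then gives RQ ≈ 14.636.
Circumradius = RQ/(2 sin P) ≈ 8.4605.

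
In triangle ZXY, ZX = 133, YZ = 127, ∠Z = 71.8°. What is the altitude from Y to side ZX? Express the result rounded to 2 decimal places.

h_Y ≈ 120.65

By the law of cosines, XY² = YZ² + ZX² − 2·YZ·ZX·cos Z = 23267, so XY ≈ 152.53.
Area = ½·YZ·ZX·sin Z ≈ 8023.
The altitude from Y has length 2·area/ZX ≈ 120.65.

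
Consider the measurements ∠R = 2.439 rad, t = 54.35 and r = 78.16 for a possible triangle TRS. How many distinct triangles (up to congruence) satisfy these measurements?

t·sin R = 54.35·sin(2.439 rad) ≈ 35.12.
Since ∠R is not acute, a triangle exists only if r > t; here r > t, so there is exactly one triangle.

1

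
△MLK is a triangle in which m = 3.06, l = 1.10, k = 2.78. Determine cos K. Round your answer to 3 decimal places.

cos K ≈ 0.423

By the law of cosines, cos K = (m² + l² − k²) / (2·m·l) ≈ 0.42264, so ∠K ≈ 1.1344 rad.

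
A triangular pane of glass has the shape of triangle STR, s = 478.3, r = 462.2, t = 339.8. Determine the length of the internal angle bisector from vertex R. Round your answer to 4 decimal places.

332.6407

By the law of cosines, cos R = (s² + t² − r²) / (2·s·t) ≈ 0.40180, so ∠R ≈ 1.157 rad.
The bisector from R has length 2·s·t·cos(∠R/2)/(s+t) ≈ 332.64.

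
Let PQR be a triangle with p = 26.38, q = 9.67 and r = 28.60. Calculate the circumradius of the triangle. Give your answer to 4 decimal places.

14.3224

By the law of cosines, cos P = (q² + r² − p²) / (2·q·r) ≈ 0.38972, so ∠P ≈ 67.06°.
Circumradius = p/(2 sin P) ≈ 14.322.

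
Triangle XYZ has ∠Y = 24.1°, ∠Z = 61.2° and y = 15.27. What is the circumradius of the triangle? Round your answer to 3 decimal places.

R ≈ 18.698

The third angle is ∠X = 180° − ∠Y − ∠Z = 94.70°.
Law of sines: x = y·sin X/sin Y ≈ 37.27.
Law of sines: z = y·sin Z/sin Y ≈ 32.771.
Circumradius = y/(2 sin Y) ≈ 18.698.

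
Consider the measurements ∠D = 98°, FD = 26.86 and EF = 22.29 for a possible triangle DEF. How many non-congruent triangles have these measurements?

0

FD·sin D = 26.86·sin(98°) ≈ 26.6.
Since ∠D is not acute, a triangle exists only if EF > FD; here EF ≤ FD, so there is no triangle.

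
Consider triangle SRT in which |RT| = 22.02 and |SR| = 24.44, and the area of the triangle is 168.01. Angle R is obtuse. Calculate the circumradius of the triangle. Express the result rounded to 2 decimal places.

From area = ½·|SR|·|RT|·sin R, we get sin R = 2·area/(|SR|·|RT|) ≈ 0.62438.
Taking the obtuse solution, ∠R ≈ 141.36°.
Law of cosines then gives |TS| ≈ 43.851.
Circumradius = |TS|/(2 sin R) ≈ 35.116.

35.12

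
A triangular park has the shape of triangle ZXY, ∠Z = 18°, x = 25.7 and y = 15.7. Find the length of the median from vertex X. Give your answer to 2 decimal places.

By the law of cosines, z² = x² + y² − 2·x·y·cos Z = 139.5, so z ≈ 11.811.
Median from X: ½√(2·y² + 2·z² − x²) ≈ 5.2793.

5.28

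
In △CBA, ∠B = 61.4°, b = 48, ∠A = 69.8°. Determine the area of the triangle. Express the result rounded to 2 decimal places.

The third angle is ∠C = 180° − ∠B − ∠A = 48.80°.
Law of sines: c = b·sin C/sin B ≈ 41.135.
Law of sines: a = b·sin A/sin B ≈ 51.308.
Area = ½·b·c·sin A ≈ 926.52.

926.52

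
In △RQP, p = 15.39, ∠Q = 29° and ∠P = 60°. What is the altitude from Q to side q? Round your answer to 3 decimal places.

15.388

The third angle is ∠R = 180° − ∠Q − ∠P = 91.00°.
Law of sines: r = p·sin R/sin P ≈ 17.768.
Law of sines: q = p·sin Q/sin P ≈ 8.6155.
Area = ½·p·r·sin Q ≈ 66.286.
The altitude from Q has length 2·area/q ≈ 15.388.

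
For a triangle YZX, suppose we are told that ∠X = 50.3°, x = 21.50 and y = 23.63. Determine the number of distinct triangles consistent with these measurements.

y·sin X = 23.63·sin(50.3°) ≈ 18.18.
Since y sin X < x < y (18.18 < 21.50 < 23.63), two triangles exist.

2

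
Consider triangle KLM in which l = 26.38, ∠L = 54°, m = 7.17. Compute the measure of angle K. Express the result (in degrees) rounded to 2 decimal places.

Law of sines: sin M = m·sin L/l ≈ 0.21989.
Since l ≥ m, only the acute value applies: ∠M ≈ 12.70°.
Then ∠K = 180° − ∠L − ∠M ≈ 113.30°.

113.30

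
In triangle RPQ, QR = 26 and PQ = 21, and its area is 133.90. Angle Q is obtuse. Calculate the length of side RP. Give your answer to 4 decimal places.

45.4822

From area = ½·PQ·QR·sin Q, we get sin Q = 2·area/(PQ·QR) ≈ 0.49048.
Taking the obtuse solution, ∠Q ≈ 2.6290 rad.
Law of cosines then gives RP ≈ 45.482.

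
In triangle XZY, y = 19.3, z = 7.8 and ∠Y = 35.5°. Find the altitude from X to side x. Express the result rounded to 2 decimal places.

Law of sines: sin Z = z·sin Y/y ≈ 0.23469.
Since y ≥ z, only the acute value applies: ∠Z ≈ 13.57°.
Then ∠X = 180° − ∠Y − ∠Z ≈ 130.93°.
Law of sines gives x = y·sin X/sin Y ≈ 25.111.
Area = ½·y·z·sin X ≈ 56.87.
The altitude from X has length 2·area/x ≈ 4.5295.

h_X ≈ 4.53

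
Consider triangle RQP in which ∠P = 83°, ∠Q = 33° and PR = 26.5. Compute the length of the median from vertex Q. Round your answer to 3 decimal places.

The third angle is ∠R = 180° − ∠Q − ∠P = 64.00°.
Law of sines: QP = PR·sin R/sin Q ≈ 43.732.
Law of sines: RQ = PR·sin P/sin Q ≈ 48.293.
Median from Q: ½√(2·RQ² + 2·QP² − PR²) ≈ 44.123.

44.123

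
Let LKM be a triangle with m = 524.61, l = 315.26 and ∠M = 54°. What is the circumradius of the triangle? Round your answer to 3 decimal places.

Law of sines: sin L = l·sin M/m ≈ 0.48617.
Since m ≥ l, only the acute value applies: ∠L ≈ 29.09°.
Then ∠K = 180° − ∠M − ∠L ≈ 96.91°.
Law of sines gives k = m·sin K/sin M ≈ 643.74.
Circumradius = m/(2 sin M) ≈ 324.23.

324.227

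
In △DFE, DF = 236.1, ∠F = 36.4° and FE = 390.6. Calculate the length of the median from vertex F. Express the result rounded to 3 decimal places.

By the law of cosines, ED² = DF² + FE² − 2·DF·FE·cos F = 59856, so ED ≈ 244.65.
Median from F: ½√(2·DF² + 2·FE² − ED²) ≈ 298.65.

298.650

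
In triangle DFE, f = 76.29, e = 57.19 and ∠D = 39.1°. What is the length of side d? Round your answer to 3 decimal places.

By the law of cosines, d² = f² + e² − 2·f·e·cos D = 2319, so d ≈ 48.156.

48.156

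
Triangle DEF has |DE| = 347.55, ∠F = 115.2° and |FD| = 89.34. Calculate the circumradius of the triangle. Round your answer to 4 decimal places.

Law of sines: sin E = |FD|·sin F/|DE| ≈ 0.23259.
Since |DE| ≥ |FD|, only the acute value applies: ∠E ≈ 13.45°.
Then ∠D = 180° − ∠F − ∠E ≈ 51.35°.
Law of sines gives |EF| = |DE|·sin D/sin F ≈ 299.98.
Circumradius = |DE|/(2 sin F) ≈ 192.05.

R ≈ 192.0533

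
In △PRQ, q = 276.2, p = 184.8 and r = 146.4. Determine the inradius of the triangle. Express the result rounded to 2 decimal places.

41.15

Semiperimeter s = (184.8 + 146.4 + 276.2)/2 = 303.7.
Heron's formula: area = √(303.7·118.9·157.3·27.5) ≈ 12498.
Inradius = area/s = 12498/303.7 ≈ 41.153.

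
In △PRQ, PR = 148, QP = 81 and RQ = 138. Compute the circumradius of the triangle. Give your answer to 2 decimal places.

By the law of cosines, cos P = (QP² + PR² − RQ²) / (2·QP·PR) ≈ 0.39293, so ∠P ≈ 66.86°.
Circumradius = RQ/(2 sin P) ≈ 75.035.

75.04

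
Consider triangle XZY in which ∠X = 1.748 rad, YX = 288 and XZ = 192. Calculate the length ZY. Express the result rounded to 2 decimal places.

By the law of cosines, ZY² = YX² + XZ² − 2·YX·XZ·cos X = 1.393e+05, so ZY ≈ 373.23.

373.23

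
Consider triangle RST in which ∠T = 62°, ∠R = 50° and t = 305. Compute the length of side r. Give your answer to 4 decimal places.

The third angle is ∠S = 180° − ∠T − ∠R = 68.00°.
Law of sines: r = t·sin R/sin T ≈ 264.62.

264.6177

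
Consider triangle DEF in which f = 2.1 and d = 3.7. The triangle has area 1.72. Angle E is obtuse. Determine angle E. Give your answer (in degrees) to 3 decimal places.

153.722

From area = ½·f·d·sin E, we get sin E = 2·area/(f·d) ≈ 0.44273.
Taking the obtuse solution, ∠E ≈ 153.72°.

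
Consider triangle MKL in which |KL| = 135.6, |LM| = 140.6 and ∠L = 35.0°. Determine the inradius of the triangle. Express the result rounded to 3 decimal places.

r ≈ 30.428

By the law of cosines, |MK|² = |KL|² + |LM|² − 2·|KL|·|LM|·cos L = 6920.9, so |MK| ≈ 83.192.
Area = ½·|KL|·|LM|·sin L ≈ 5467.7.
Semiperimeter s = (135.6+140.6+83.192)/2 = 179.7.
Inradius = area/s = 5467.7/179.7 ≈ 30.428.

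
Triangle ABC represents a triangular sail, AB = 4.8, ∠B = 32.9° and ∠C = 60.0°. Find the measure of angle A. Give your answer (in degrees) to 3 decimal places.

The third angle is ∠A = 180° − ∠B − ∠C = 87.10°.

∠A ≈ 87.100°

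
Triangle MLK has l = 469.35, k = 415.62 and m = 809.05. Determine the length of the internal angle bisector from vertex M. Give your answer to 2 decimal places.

By the law of cosines, cos M = (l² + k² − m²) / (2·l·k) ≈ -0.67035, so ∠M ≈ 132.09°.
The bisector from M has length 2·l·k·cos(∠M/2)/(l+k) ≈ 178.98.

178.98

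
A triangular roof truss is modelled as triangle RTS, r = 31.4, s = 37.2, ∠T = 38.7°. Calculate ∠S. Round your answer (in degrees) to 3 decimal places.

By the law of cosines, t² = s² + r² − 2·s·r·cos T = 546.59, so t ≈ 23.379.
Law of cosines again: cos S = (r² + t² − s²)/(2·r·t) ≈ 0.10129, so ∠S ≈ 84.19°.

84.187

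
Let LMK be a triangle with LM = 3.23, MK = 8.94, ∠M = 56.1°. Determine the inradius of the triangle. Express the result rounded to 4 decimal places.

By the law of cosines, KL² = LM² + MK² − 2·LM·MK·cos M = 58.145, so KL ≈ 7.6253.
Area = ½·LM·MK·sin M ≈ 11.984.
Semiperimeter s = (8.94+7.6253+3.23)/2 = 9.8977.
Inradius = area/s = 11.984/9.8977 ≈ 1.2108.

r ≈ 1.2108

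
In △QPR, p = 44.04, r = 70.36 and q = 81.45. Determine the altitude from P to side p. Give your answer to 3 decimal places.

Semiperimeter s = (81.45 + 44.04 + 70.36)/2 = 97.925.
Heron's formula: area = √(97.925·16.475·53.885·27.565) ≈ 1548.
The altitude from P has length 2·area/p ≈ 70.3.

h_P ≈ 70.300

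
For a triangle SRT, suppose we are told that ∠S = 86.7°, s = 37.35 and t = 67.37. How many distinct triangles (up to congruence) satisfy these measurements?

t·sin S = 67.37·sin(86.7°) ≈ 67.26.
Since s = 37.35 < 67.26 = t sin S, no triangle exists.

0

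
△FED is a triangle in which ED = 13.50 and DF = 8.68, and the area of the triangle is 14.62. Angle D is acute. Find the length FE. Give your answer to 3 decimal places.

From area = ½·ED·DF·sin D, we get sin D = 2·area/(ED·DF) ≈ 0.24953.
Taking the acute solution, ∠D ≈ 0.252 rad.
Law of cosines then gives FE ≈ 5.5359.

5.536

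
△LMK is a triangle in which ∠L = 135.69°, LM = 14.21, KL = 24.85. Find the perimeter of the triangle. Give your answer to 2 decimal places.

By the law of cosines, MK² = KL² + LM² − 2·KL·LM·cos L = 1324.8, so MK ≈ 36.398.
Semiperimeter s = (36.398+24.85+14.21)/2 = 37.729.
Perimeter = 36.398 + 24.85 + 14.21 = 75.458.

75.46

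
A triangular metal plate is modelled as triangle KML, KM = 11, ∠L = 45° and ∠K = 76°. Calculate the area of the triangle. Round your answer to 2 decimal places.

71.16

The third angle is ∠M = 180° − ∠L − ∠K = 59.00°.
Law of sines: ML = KM·sin K/sin L ≈ 15.094.
Law of sines: LK = KM·sin M/sin L ≈ 13.334.
Area = ½·KM·ML·sin M ≈ 71.161.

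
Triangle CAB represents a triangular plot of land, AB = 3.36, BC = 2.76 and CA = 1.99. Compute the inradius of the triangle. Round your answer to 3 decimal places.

0.677

Semiperimeter s = (3.36 + 2.76 + 1.99)/2 = 4.055.
Heron's formula: area = √(4.055·0.695·1.295·2.065) ≈ 2.7453.
Inradius = area/s = 2.7453/4.055 ≈ 0.67701.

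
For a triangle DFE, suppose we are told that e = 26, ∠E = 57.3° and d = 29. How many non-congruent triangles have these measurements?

d·sin E = 29·sin(57.3°) ≈ 24.4.
Since d sin E < e < d (24.4 < 26 < 29), two triangles exist.

2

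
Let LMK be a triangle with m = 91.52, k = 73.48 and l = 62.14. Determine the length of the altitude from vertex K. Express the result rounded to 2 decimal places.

Semiperimeter s = (62.14 + 91.52 + 73.48)/2 = 113.57.
Heron's formula: area = √(113.57·51.43·22.05·40.09) ≈ 2272.3.
The altitude from K has length 2·area/k ≈ 61.848.

h_K ≈ 61.85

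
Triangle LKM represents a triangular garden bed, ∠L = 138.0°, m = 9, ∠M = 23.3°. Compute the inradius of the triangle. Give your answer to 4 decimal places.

The third angle is ∠K = 180° − ∠M − ∠L = 18.70°.
Law of sines: l = m·sin L/sin M ≈ 15.225.
Law of sines: k = m·sin K/sin M ≈ 7.295.
Area = ½·m·l·sin K ≈ 21.966.
Semiperimeter s = (15.225+7.295+9)/2 = 15.76.
Inradius = area/s = 21.966/15.76 ≈ 1.3938.

r ≈ 1.3938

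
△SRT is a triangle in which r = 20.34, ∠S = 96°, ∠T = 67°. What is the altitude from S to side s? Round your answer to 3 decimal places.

h_S ≈ 18.723

The third angle is ∠R = 180° − ∠T − ∠S = 17.00°.
Law of sines: s = r·sin S/sin R ≈ 69.188.
Law of sines: t = r·sin T/sin R ≈ 64.039.
Area = ½·r·s·sin T ≈ 647.7.
The altitude from S has length 2·area/s ≈ 18.723.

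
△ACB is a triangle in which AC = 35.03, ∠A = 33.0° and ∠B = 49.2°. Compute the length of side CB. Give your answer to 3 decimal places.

25.203

The third angle is ∠C = 180° − ∠B − ∠A = 97.80°.
Law of sines: CB = AC·sin A/sin B ≈ 25.203.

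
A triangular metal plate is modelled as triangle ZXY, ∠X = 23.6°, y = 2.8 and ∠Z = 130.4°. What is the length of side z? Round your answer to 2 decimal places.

4.86

The third angle is ∠Y = 180° − ∠Z − ∠X = 26.00°.
Law of sines: z = y·sin Z/sin Y ≈ 4.8642.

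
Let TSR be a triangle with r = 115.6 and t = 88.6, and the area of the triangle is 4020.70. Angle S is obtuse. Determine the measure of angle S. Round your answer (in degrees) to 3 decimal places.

From area = ½·r·t·sin S, we get sin S = 2·area/(r·t) ≈ 0.78513.
Taking the obtuse solution, ∠S ≈ 128.27°.

∠S ≈ 128.268°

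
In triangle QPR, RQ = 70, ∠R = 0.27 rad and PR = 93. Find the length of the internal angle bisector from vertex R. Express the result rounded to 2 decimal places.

t_R ≈ 79.15

By the law of cosines, QP² = PR² + RQ² − 2·PR·RQ·cos R = 1000.7, so QP ≈ 31.634.
The bisector from R has length 2·PR·RQ·cos(∠R/2)/(PR+RQ) ≈ 79.151.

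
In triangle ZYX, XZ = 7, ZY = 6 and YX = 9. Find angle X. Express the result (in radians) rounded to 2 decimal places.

0.73

By the law of cosines, cos X = (YX² + XZ² − ZY²) / (2·YX·XZ) ≈ 0.74603, so ∠X ≈ 0.7287 rad.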